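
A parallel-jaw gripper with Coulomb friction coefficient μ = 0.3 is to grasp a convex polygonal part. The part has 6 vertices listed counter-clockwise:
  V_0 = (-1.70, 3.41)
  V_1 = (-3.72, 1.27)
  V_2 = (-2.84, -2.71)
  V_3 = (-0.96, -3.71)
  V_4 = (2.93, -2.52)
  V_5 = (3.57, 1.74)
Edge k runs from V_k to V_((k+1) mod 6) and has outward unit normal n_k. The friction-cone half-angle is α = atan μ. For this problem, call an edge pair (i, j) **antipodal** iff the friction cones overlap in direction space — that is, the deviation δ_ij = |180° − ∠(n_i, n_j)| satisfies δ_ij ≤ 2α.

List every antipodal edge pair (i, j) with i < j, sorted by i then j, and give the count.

α = atan 0.3 = 16.70°;  2α = 33.40°
n_0 = (-0.7272, +0.6864)
n_1 = (-0.9764, -0.2159)
n_2 = (-0.4696, -0.8829)
n_3 = (+0.2925, -0.9563)
n_4 = (+0.9889, -0.1486)
n_5 = (+0.3021, +0.9533)
  (0,1): δ = 124.18°  ·
  (0,2): δ = 74.66°  ·
  (0,3): δ = 29.64°  ✓
  (0,4): δ = 34.80°  ·
  (0,5): δ = 115.76°  ·
  (1,2): δ = 130.48°  ·
  (1,3): δ = 85.46°  ·
  (1,4): δ = 21.01°  ✓
  (1,5): δ = 59.95°  ·
  (2,3): δ = 134.98°  ·
  (2,4): δ = 70.53°  ·
  (2,5): δ = 10.43°  ✓
  (3,4): δ = 115.55°  ·
  (3,5): δ = 34.59°  ·
  (4,5): δ = 99.04°  ·
antipodal pairs: 3

count = 3; pairs: (0,3), (1,4), (2,5)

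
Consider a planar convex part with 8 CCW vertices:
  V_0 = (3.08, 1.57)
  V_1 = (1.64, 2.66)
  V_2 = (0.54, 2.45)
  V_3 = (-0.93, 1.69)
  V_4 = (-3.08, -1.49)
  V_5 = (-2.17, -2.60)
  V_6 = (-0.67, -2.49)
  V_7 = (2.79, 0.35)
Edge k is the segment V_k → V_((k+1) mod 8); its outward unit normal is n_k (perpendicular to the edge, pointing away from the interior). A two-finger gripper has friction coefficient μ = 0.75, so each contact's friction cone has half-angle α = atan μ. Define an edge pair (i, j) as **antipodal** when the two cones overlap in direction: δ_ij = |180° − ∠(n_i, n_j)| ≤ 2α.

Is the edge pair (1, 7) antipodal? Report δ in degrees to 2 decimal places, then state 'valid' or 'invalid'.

δ = 65.82°, valid

α = atan 0.75 = 36.87°;  2α = 73.74°
edge 1: e_1 = (-1.10, -0.21);  n_1 = (-0.1875, +0.9823)
edge 7: e_7 = (+0.29, +1.22);  n_7 = (+0.9729, -0.2313)
∠(n_1, n_7) = 114.18°
δ = |180° − 114.18°| = 65.82°
65.82° ≤ 2α = 73.74°  →  valid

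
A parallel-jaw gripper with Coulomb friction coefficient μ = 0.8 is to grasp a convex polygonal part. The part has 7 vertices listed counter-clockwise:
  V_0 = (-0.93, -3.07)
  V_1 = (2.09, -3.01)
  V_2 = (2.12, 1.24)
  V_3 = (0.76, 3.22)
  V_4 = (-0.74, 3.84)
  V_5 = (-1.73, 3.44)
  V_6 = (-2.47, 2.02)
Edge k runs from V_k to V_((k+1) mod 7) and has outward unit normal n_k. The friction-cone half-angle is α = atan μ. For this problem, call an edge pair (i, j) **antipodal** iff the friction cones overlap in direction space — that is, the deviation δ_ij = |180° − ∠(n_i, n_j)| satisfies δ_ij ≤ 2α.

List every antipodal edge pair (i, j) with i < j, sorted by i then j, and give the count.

α = atan 0.8 = 38.66°;  2α = 77.32°
n_0 = (+0.0199, -0.9998)
n_1 = (+1.0000, -0.0071)
n_2 = (+0.8243, +0.5662)
n_3 = (+0.3820, +0.9242)
n_4 = (-0.3746, +0.9272)
n_5 = (-0.8868, +0.4621)
n_6 = (-0.9572, -0.2896)
  (0,1): δ = 91.54°  ·
  (0,2): δ = 56.65°  ✓
  (0,3): δ = 23.60°  ✓
  (0,4): δ = 20.86°  ✓
  (0,5): δ = 61.34°  ✓
  (0,6): δ = 105.70°  ·
  (1,2): δ = 145.11°  ·
  (1,3): δ = 112.05°  ·
  (1,4): δ = 67.59°  ✓
  (1,5): δ = 27.12°  ✓
  (1,6): δ = 17.24°  ✓
  (2,3): δ = 146.94°  ·
  (2,4): δ = 102.48°  ·
  (2,5): δ = 62.01°  ✓
  (2,6): δ = 17.65°  ✓
  (3,4): δ = 135.54°  ·
  (3,5): δ = 95.07°  ·
  (3,6): δ = 50.71°  ✓
  (4,5): δ = 139.53°  ·
  (4,6): δ = 95.17°  ·
  (5,6): δ = 135.64°  ·
antipodal pairs: 10

count = 10; pairs: (0,2), (0,3), (0,4), (0,5), (1,4), (1,5), (1,6), (2,5), (2,6), (3,6)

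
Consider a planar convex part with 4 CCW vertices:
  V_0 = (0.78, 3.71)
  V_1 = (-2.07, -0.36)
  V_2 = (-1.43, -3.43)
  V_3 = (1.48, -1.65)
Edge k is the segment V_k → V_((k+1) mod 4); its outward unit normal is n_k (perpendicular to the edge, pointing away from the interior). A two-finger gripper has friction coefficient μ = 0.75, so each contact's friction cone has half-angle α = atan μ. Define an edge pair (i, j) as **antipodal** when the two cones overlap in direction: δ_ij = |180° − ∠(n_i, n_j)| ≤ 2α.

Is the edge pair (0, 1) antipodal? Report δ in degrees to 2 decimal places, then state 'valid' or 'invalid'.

α = atan 0.75 = 36.87°;  2α = 73.74°
edge 0: e_0 = (-2.85, -4.07);  n_0 = (-0.8191, +0.5736)
edge 1: e_1 = (+0.64, -3.07);  n_1 = (-0.9790, -0.2041)
∠(n_0, n_1) = 46.78°
δ = |180° − 46.78°| = 133.22°
133.22° > 2α = 73.74°  →  invalid

δ = 133.22°, invalid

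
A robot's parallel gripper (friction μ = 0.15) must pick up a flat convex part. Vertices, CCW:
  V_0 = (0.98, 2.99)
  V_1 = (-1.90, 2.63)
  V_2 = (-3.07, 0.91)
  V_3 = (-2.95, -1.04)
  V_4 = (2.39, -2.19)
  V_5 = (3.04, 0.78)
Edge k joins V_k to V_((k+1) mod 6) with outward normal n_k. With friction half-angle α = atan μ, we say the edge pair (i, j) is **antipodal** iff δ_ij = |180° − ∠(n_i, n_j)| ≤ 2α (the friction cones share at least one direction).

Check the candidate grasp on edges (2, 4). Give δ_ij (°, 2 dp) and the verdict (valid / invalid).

δ = 15.87°, valid

α = atan 0.15 = 8.53°;  2α = 17.06°
edge 2: e_2 = (+0.12, -1.95);  n_2 = (-0.9981, -0.0614)
edge 4: e_4 = (+0.65, +2.97);  n_4 = (+0.9769, -0.2138)
∠(n_2, n_4) = 164.13°
δ = |180° − 164.13°| = 15.87°
15.87° ≤ 2α = 17.06°  →  valid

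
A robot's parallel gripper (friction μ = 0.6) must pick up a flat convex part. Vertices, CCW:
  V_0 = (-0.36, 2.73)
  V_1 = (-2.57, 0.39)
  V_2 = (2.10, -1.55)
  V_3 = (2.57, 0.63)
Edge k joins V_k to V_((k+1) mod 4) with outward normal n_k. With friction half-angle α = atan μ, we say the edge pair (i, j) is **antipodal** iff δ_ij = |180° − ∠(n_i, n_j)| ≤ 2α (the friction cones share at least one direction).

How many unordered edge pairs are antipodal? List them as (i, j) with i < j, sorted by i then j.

α = atan 0.6 = 30.96°;  2α = 61.93°
n_0 = (-0.7270, +0.6866)
n_1 = (-0.3836, -0.9235)
n_2 = (+0.9775, -0.2108)
n_3 = (+0.5825, +0.8128)
  (0,1): δ = 69.20°  ·
  (0,2): δ = 31.20°  ✓
  (0,3): δ = 97.73°  ·
  (1,2): δ = 79.61°  ·
  (1,3): δ = 13.07°  ✓
  (2,3): δ = 113.46°  ·
antipodal pairs: 2

count = 2; pairs: (0,2), (1,3)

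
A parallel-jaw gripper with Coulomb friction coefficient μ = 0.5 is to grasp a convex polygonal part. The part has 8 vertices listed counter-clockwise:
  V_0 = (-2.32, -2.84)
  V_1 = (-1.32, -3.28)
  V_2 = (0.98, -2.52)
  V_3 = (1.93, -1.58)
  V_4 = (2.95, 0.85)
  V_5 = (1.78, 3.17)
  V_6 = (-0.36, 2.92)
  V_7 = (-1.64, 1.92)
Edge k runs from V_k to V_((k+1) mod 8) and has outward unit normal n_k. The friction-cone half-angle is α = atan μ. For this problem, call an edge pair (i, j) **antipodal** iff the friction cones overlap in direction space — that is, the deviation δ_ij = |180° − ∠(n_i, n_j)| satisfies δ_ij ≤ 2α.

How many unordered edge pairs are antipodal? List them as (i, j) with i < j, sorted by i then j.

α = atan 0.5 = 26.57°;  2α = 53.13°
n_0 = (-0.4027, -0.9153)
n_1 = (+0.3137, -0.9495)
n_2 = (+0.7034, -0.7108)
n_3 = (+0.9221, -0.3870)
n_4 = (+0.8929, +0.4503)
n_5 = (-0.1160, +0.9932)
n_6 = (-0.6156, +0.7880)
n_7 = (-0.9899, +0.1414)
  (0,1): δ = 137.97°  ·
  (0,2): δ = 111.55°  ·
  (0,3): δ = 89.02°  ·
  (0,4): δ = 39.49°  ✓
  (0,5): δ = 30.41°  ✓
  (0,6): δ = 61.75°  ·
  (0,7): δ = 105.62°  ·
  (1,2): δ = 153.59°  ·
  (1,3): δ = 131.06°  ·
  (1,4): δ = 81.52°  ·
  (1,5): δ = 11.62°  ✓
  (1,6): δ = 19.71°  ✓
  (1,7): δ = 63.58°  ·
  (2,3): δ = 157.47°  ·
  (2,4): δ = 107.93°  ·
  (2,5): δ = 38.03°  ✓
  (2,6): δ = 6.70°  ✓
  (2,7): δ = 37.17°  ✓
  (3,4): δ = 130.47°  ·
  (3,5): δ = 60.57°  ·
  (3,6): δ = 29.23°  ✓
  (3,7): δ = 14.64°  ✓
  (4,5): δ = 110.10°  ·
  (4,6): δ = 78.76°  ·
  (4,7): δ = 34.89°  ✓
  (5,6): δ = 148.66°  ·
  (5,7): δ = 104.79°  ·
  (6,7): δ = 136.13°  ·
antipodal pairs: 10

count = 10; pairs: (0,4), (0,5), (1,5), (1,6), (2,5), (2,6), (2,7), (3,6), (3,7), (4,7)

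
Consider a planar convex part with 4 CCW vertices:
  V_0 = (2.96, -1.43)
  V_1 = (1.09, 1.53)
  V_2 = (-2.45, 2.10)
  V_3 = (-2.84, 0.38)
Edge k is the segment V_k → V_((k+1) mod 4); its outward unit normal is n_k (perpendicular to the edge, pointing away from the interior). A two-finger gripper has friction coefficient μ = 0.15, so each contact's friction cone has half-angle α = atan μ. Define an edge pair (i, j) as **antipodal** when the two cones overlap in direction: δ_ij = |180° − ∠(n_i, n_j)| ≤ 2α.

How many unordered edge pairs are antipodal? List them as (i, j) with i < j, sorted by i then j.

α = atan 0.15 = 8.53°;  2α = 17.06°
n_0 = (+0.8454, +0.5341)
n_1 = (+0.1590, +0.9873)
n_2 = (-0.9752, +0.2211)
n_3 = (-0.2979, -0.9546)
  (0,1): δ = 131.43°  ·
  (0,2): δ = 45.06°  ·
  (0,3): δ = 40.39°  ·
  (1,2): δ = 93.63°  ·
  (1,3): δ = 8.18°  ✓
  (2,3): δ = 94.56°  ·
antipodal pairs: 1

count = 1; pairs: (1,3)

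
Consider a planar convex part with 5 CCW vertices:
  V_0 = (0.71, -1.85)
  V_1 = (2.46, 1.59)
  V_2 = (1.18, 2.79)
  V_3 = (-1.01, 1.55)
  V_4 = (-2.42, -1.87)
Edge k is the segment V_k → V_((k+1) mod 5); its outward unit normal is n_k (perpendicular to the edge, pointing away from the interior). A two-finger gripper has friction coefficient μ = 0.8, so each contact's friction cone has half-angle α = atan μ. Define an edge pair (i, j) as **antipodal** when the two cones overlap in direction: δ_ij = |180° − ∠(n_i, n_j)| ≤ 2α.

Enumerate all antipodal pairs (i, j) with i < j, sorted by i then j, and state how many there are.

count = 6; pairs: (0,2), (0,3), (1,3), (1,4), (2,4), (3,4)

α = atan 0.8 = 38.66°;  2α = 77.32°
n_0 = (+0.8913, -0.4534)
n_1 = (+0.6839, +0.7295)
n_2 = (-0.4927, +0.8702)
n_3 = (-0.9245, +0.3812)
n_4 = (+0.0064, -1.0000)
  (0,1): δ = 106.19°  ·
  (0,2): δ = 33.52°  ✓
  (0,3): δ = 4.56°  ✓
  (0,4): δ = 117.33°  ·
  (1,2): δ = 107.33°  ·
  (1,3): δ = 69.25°  ✓
  (1,4): δ = 43.52°  ✓
  (2,3): δ = 141.92°  ·
  (2,4): δ = 29.15°  ✓
  (3,4): δ = 67.23°  ✓
antipodal pairs: 6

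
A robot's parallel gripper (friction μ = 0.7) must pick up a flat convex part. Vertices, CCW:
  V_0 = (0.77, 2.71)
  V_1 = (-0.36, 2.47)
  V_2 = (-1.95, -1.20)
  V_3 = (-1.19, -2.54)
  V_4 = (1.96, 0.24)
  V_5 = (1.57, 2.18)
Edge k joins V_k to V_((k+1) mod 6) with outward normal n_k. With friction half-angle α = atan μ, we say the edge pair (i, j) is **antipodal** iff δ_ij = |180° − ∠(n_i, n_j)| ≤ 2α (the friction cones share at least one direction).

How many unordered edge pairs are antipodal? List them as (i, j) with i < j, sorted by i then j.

α = atan 0.7 = 34.99°;  2α = 69.98°
n_0 = (-0.2078, +0.9782)
n_1 = (-0.9176, +0.3975)
n_2 = (-0.8698, -0.4933)
n_3 = (+0.6617, -0.7498)
n_4 = (+0.9804, +0.1971)
n_5 = (+0.5523, +0.8336)
  (0,1): δ = 125.42°  ·
  (0,2): δ = 72.43°  ·
  (0,3): δ = 29.44°  ✓
  (0,4): δ = 89.38°  ·
  (0,5): δ = 134.48°  ·
  (1,2): δ = 127.02°  ·
  (1,3): δ = 25.15°  ✓
  (1,4): δ = 34.79°  ✓
  (1,5): δ = 79.90°  ·
  (2,3): δ = 78.13°  ·
  (2,4): δ = 18.19°  ✓
  (2,5): δ = 26.92°  ✓
  (3,4): δ = 120.06°  ·
  (3,5): δ = 74.95°  ·
  (4,5): δ = 134.89°  ·
antipodal pairs: 5

count = 5; pairs: (0,3), (1,3), (1,4), (2,4), (2,5)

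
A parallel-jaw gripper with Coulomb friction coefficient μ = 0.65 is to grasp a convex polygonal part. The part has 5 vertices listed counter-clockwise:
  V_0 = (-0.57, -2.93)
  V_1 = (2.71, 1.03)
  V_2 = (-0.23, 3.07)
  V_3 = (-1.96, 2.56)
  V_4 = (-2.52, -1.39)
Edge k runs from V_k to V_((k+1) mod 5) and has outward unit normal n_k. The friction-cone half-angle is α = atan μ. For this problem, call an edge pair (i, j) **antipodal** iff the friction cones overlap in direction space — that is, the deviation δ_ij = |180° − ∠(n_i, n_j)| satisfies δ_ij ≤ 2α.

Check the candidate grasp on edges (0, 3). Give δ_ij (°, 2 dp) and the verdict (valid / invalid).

δ = 31.57°, valid

α = atan 0.65 = 33.02°;  2α = 66.05°
edge 0: e_0 = (+3.28, +3.96);  n_0 = (+0.7701, -0.6379)
edge 3: e_3 = (-0.56, -3.95);  n_3 = (-0.9901, +0.1404)
∠(n_0, n_3) = 148.43°
δ = |180° − 148.43°| = 31.57°
31.57° ≤ 2α = 66.05°  →  valid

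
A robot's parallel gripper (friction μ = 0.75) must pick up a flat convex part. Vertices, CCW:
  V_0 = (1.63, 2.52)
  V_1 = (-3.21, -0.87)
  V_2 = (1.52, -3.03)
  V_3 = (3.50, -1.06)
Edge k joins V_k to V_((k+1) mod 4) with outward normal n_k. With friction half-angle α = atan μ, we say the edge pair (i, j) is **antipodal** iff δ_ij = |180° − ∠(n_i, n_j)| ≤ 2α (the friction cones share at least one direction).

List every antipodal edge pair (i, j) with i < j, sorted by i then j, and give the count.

α = atan 0.75 = 36.87°;  2α = 73.74°
n_0 = (-0.5737, +0.8191)
n_1 = (-0.4154, -0.9096)
n_2 = (+0.7053, -0.7089)
n_3 = (+0.8864, +0.4630)
  (0,1): δ = 59.55°  ✓
  (0,2): δ = 9.85°  ✓
  (0,3): δ = 82.57°  ·
  (1,2): δ = 110.60°  ·
  (1,3): δ = 37.88°  ✓
  (2,3): δ = 107.27°  ·
antipodal pairs: 3

count = 3; pairs: (0,1), (0,2), (1,3)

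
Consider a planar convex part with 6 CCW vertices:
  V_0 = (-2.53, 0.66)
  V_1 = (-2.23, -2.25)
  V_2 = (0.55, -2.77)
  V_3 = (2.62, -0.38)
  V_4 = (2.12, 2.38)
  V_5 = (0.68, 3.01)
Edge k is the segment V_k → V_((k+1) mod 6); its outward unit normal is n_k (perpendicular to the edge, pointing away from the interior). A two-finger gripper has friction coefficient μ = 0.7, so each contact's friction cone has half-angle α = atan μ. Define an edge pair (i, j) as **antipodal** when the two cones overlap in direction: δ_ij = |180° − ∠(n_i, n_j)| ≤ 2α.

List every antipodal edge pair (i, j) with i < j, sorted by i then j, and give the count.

α = atan 0.7 = 34.99°;  2α = 69.98°
n_0 = (-0.9947, -0.1025)
n_1 = (-0.1839, -0.9830)
n_2 = (+0.7559, -0.6547)
n_3 = (+0.9840, +0.1783)
n_4 = (+0.4008, +0.9162)
n_5 = (-0.5907, +0.8069)
  (0,1): δ = 106.48°  ·
  (0,2): δ = 46.78°  ✓
  (0,3): δ = 4.38°  ✓
  (0,4): δ = 60.48°  ✓
  (0,5): δ = 120.32°  ·
  (1,2): δ = 120.30°  ·
  (1,3): δ = 69.14°  ✓
  (1,4): δ = 13.03°  ✓
  (1,5): δ = 46.80°  ✓
  (2,3): δ = 128.84°  ·
  (2,4): δ = 72.73°  ·
  (2,5): δ = 12.90°  ✓
  (3,4): δ = 123.90°  ·
  (3,5): δ = 64.06°  ✓
  (4,5): δ = 120.16°  ·
antipodal pairs: 8

count = 8; pairs: (0,2), (0,3), (0,4), (1,3), (1,4), (1,5), (2,5), (3,5)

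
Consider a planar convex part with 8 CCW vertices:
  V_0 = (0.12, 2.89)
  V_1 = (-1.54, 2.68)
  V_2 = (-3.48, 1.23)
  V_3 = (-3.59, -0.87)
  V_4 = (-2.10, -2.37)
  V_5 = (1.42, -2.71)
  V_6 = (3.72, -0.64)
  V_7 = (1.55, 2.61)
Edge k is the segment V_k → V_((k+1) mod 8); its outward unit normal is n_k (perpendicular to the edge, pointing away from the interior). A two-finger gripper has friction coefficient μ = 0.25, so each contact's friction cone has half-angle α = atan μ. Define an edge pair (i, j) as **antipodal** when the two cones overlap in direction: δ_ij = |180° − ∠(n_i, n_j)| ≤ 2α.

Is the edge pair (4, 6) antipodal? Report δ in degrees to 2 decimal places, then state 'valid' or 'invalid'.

δ = 50.75°, invalid

α = atan 0.25 = 14.04°;  2α = 28.07°
edge 4: e_4 = (+3.52, -0.34);  n_4 = (-0.0961, -0.9954)
edge 6: e_6 = (-2.17, +3.25);  n_6 = (+0.8317, +0.5553)
∠(n_4, n_6) = 129.25°
δ = |180° − 129.25°| = 50.75°
50.75° > 2α = 28.07°  →  invalid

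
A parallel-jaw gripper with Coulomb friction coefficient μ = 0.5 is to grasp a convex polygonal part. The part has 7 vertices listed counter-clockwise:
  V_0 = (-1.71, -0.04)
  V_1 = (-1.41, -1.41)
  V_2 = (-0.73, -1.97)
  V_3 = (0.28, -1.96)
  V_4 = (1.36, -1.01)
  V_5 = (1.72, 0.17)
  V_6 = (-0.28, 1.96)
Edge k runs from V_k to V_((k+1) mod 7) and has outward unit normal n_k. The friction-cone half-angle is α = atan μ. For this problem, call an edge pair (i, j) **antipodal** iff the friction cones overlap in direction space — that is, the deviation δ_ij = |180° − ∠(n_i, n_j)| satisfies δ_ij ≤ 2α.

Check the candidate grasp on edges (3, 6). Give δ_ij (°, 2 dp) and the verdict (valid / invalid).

α = atan 0.5 = 26.57°;  2α = 53.13°
edge 3: e_3 = (+1.08, +0.95);  n_3 = (+0.6605, -0.7509)
edge 6: e_6 = (-1.43, -2.00);  n_6 = (-0.8135, +0.5816)
∠(n_3, n_6) = 166.90°
δ = |180° − 166.90°| = 13.10°
13.10° ≤ 2α = 53.13°  →  valid

δ = 13.10°, valid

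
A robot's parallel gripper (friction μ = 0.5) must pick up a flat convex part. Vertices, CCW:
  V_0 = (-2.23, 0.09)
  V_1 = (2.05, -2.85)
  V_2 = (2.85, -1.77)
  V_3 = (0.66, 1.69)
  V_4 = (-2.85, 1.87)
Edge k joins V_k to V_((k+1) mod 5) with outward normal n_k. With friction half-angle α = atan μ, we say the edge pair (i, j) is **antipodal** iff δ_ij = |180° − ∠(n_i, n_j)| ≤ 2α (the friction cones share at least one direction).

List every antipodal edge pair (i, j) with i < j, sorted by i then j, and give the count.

count = 3; pairs: (0,2), (0,3), (2,4)

α = atan 0.5 = 26.57°;  2α = 53.13°
n_0 = (-0.5662, -0.8243)
n_1 = (+0.8036, -0.5952)
n_2 = (+0.8450, +0.5348)
n_3 = (+0.0512, +0.9987)
n_4 = (-0.9444, -0.3289)
  (0,1): δ = 92.04°  ·
  (0,2): δ = 23.18°  ✓
  (0,3): δ = 31.55°  ✓
  (0,4): δ = 143.69°  ·
  (1,2): δ = 111.14°  ·
  (1,3): δ = 56.41°  ·
  (1,4): δ = 55.73°  ·
  (2,3): δ = 125.27°  ·
  (2,4): δ = 13.13°  ✓
  (3,4): δ = 67.86°  ·
antipodal pairs: 3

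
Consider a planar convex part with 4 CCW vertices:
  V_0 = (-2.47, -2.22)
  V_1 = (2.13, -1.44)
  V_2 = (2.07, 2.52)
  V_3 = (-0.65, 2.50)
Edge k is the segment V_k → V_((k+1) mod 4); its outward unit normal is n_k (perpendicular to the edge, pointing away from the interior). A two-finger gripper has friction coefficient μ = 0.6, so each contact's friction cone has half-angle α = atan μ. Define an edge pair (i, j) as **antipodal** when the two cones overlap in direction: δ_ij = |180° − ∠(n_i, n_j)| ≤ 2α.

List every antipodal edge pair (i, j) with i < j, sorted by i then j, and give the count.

count = 3; pairs: (0,2), (0,3), (1,3)

α = atan 0.6 = 30.96°;  2α = 61.93°
n_0 = (+0.1672, -0.9859)
n_1 = (+0.9999, +0.0151)
n_2 = (-0.0074, +1.0000)
n_3 = (-0.9330, +0.3598)
  (0,1): δ = 98.76°  ·
  (0,2): δ = 9.20°  ✓
  (0,3): δ = 59.29°  ✓
  (1,2): δ = 90.45°  ·
  (1,3): δ = 21.95°  ✓
  (2,3): δ = 111.51°  ·
antipodal pairs: 3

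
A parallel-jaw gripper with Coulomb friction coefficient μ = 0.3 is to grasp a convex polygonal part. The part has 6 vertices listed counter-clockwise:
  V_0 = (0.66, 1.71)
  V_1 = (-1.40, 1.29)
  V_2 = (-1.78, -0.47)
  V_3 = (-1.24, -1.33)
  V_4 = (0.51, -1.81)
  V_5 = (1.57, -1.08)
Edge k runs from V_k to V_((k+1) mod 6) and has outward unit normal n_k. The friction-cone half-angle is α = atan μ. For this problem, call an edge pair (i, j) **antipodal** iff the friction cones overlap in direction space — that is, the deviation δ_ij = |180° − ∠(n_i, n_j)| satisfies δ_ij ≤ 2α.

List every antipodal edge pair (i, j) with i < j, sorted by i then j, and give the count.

count = 4; pairs: (0,3), (0,4), (1,5), (2,5)

α = atan 0.3 = 16.70°;  2α = 33.40°
n_0 = (-0.1998, +0.9798)
n_1 = (-0.9775, +0.2110)
n_2 = (-0.8469, -0.5318)
n_3 = (-0.2645, -0.9644)
n_4 = (+0.5672, -0.8236)
n_5 = (+0.9507, +0.3101)
  (0,1): δ = 113.71°  ·
  (0,2): δ = 69.40°  ·
  (0,3): δ = 26.86°  ✓
  (0,4): δ = 23.03°  ✓
  (0,5): δ = 96.54°  ·
  (1,2): δ = 135.69°  ·
  (1,3): δ = 93.15°  ·
  (1,4): δ = 43.26°  ·
  (1,5): δ = 30.25°  ✓
  (2,3): δ = 137.46°  ·
  (2,4): δ = 87.57°  ·
  (2,5): δ = 14.06°  ✓
  (3,4): δ = 130.11°  ·
  (3,5): δ = 56.60°  ·
  (4,5): δ = 106.49°  ·
antipodal pairs: 4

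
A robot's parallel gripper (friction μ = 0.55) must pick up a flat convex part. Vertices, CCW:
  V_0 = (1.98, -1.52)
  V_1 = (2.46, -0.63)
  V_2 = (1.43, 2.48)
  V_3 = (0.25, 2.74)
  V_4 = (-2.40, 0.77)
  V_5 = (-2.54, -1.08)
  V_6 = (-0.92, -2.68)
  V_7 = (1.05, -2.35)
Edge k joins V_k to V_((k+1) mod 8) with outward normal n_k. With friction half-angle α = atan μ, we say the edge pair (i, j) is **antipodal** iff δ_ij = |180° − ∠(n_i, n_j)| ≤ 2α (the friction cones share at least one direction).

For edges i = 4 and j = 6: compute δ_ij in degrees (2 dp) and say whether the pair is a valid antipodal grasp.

α = atan 0.55 = 28.81°;  2α = 57.62°
edge 4: e_4 = (-0.14, -1.85);  n_4 = (-0.9971, +0.0755)
edge 6: e_6 = (+1.97, +0.33);  n_6 = (+0.1652, -0.9863)
∠(n_4, n_6) = 103.84°
δ = |180° − 103.84°| = 76.16°
76.16° > 2α = 57.62°  →  invalid

δ = 76.16°, invalid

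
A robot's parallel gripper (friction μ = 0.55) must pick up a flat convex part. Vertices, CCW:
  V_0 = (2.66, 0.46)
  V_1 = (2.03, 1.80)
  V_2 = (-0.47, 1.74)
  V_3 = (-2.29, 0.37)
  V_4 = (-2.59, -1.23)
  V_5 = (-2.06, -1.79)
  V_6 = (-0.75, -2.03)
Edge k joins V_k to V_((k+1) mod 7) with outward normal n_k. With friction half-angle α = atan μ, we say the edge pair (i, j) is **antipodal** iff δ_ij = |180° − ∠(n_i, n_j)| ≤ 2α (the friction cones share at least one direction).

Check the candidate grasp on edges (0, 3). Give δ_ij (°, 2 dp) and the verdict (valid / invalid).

δ = 35.80°, valid

α = atan 0.55 = 28.81°;  2α = 57.62°
edge 0: e_0 = (-0.63, +1.34);  n_0 = (+0.9050, +0.4255)
edge 3: e_3 = (-0.30, -1.60);  n_3 = (-0.9829, +0.1843)
∠(n_0, n_3) = 144.20°
δ = |180° − 144.20°| = 35.80°
35.80° ≤ 2α = 57.62°  →  valid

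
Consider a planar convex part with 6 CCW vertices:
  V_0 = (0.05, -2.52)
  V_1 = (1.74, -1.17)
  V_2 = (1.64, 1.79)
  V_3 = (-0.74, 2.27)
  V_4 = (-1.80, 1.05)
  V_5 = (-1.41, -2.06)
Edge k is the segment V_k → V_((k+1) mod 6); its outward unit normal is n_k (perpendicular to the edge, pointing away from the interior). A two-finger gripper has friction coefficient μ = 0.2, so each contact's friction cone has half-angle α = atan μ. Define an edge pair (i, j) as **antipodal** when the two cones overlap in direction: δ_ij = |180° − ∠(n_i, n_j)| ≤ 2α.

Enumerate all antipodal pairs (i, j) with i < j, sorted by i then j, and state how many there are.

α = atan 0.2 = 11.31°;  2α = 22.62°
n_0 = (+0.6241, -0.7813)
n_1 = (+0.9994, +0.0338)
n_2 = (+0.1977, +0.9803)
n_3 = (-0.7549, +0.6559)
n_4 = (-0.9922, -0.1244)
n_5 = (-0.3005, -0.9538)
  (0,1): δ = 126.68°  ·
  (0,2): δ = 50.02°  ·
  (0,3): δ = 10.40°  ✓
  (0,4): δ = 58.53°  ·
  (0,5): δ = 123.89°  ·
  (1,2): δ = 103.34°  ·
  (1,3): δ = 42.92°  ·
  (1,4): δ = 5.21°  ✓
  (1,5): δ = 70.58°  ·
  (2,3): δ = 119.58°  ·
  (2,4): δ = 71.45°  ·
  (2,5): δ = 6.09°  ✓
  (3,4): δ = 131.87°  ·
  (3,5): δ = 66.50°  ·
  (4,5): δ = 114.64°  ·
antipodal pairs: 3

count = 3; pairs: (0,3), (1,4), (2,5)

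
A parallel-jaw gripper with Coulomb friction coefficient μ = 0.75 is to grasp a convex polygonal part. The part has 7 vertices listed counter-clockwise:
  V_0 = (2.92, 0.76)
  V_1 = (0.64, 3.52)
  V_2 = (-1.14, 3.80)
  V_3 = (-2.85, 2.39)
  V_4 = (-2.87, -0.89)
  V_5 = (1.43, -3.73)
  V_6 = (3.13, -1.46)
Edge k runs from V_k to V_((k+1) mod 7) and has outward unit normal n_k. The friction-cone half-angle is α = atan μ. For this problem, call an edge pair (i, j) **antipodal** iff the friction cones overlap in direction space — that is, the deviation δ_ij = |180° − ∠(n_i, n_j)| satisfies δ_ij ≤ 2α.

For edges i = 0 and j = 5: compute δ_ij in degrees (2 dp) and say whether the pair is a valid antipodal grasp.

δ = 103.61°, invalid

α = atan 0.75 = 36.87°;  2α = 73.74°
edge 0: e_0 = (-2.28, +2.76);  n_0 = (+0.7710, +0.6369)
edge 5: e_5 = (+1.70, +2.27);  n_5 = (+0.8004, -0.5994)
∠(n_0, n_5) = 76.39°
δ = |180° − 76.39°| = 103.61°
103.61° > 2α = 73.74°  →  invalid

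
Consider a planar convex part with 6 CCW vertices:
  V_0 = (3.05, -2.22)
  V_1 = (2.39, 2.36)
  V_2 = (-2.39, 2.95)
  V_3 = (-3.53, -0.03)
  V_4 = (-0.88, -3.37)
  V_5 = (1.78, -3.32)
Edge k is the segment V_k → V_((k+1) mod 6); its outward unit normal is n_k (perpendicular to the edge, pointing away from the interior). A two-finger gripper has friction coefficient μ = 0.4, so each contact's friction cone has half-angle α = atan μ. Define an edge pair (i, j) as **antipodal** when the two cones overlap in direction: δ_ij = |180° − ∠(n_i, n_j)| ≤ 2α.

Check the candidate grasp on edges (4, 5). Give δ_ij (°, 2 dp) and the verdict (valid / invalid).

δ = 140.18°, invalid

α = atan 0.4 = 21.80°;  2α = 43.60°
edge 4: e_4 = (+2.66, +0.05);  n_4 = (+0.0188, -0.9998)
edge 5: e_5 = (+1.27, +1.10);  n_5 = (+0.6547, -0.7559)
∠(n_4, n_5) = 39.82°
δ = |180° − 39.82°| = 140.18°
140.18° > 2α = 43.60°  →  invalid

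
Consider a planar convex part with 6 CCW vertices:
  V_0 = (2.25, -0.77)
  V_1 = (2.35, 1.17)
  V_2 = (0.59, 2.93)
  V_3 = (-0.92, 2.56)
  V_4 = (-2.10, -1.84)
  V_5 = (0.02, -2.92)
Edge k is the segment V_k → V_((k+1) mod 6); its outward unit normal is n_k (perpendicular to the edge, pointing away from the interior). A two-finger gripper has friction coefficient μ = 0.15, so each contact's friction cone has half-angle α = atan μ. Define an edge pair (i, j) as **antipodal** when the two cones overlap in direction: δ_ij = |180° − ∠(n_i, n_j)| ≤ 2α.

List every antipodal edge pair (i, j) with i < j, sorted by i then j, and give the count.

α = atan 0.15 = 8.53°;  2α = 17.06°
n_0 = (+0.9987, -0.0515)
n_1 = (+0.7071, +0.7071)
n_2 = (-0.2380, +0.9713)
n_3 = (-0.9659, +0.2590)
n_4 = (-0.4539, -0.8910)
n_5 = (+0.6941, -0.7199)
  (0,1): δ = 132.05°  ·
  (0,2): δ = 73.28°  ·
  (0,3): δ = 12.06°  ✓
  (0,4): δ = 65.95°  ·
  (0,5): δ = 136.90°  ·
  (1,2): δ = 121.23°  ·
  (1,3): δ = 60.01°  ·
  (1,4): δ = 18.00°  ·
  (1,5): δ = 88.95°  ·
  (2,3): δ = 118.78°  ·
  (2,4): δ = 40.76°  ·
  (2,5): δ = 30.19°  ·
  (3,4): δ = 101.98°  ·
  (3,5): δ = 31.03°  ·
  (4,5): δ = 109.05°  ·
antipodal pairs: 1

count = 1; pairs: (0,3)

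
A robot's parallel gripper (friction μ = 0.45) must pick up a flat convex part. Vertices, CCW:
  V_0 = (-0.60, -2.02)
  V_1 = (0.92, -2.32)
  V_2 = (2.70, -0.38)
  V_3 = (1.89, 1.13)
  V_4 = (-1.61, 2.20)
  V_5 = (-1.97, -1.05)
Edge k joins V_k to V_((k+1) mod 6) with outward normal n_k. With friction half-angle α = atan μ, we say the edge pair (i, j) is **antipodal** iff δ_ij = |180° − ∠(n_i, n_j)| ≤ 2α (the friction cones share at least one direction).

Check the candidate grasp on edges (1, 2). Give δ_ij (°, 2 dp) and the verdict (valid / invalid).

α = atan 0.45 = 24.23°;  2α = 48.46°
edge 1: e_1 = (+1.78, +1.94);  n_1 = (+0.7368, -0.6761)
edge 2: e_2 = (-0.81, +1.51);  n_2 = (+0.8812, +0.4727)
∠(n_1, n_2) = 70.75°
δ = |180° − 70.75°| = 109.25°
109.25° > 2α = 48.46°  →  invalid

δ = 109.25°, invalid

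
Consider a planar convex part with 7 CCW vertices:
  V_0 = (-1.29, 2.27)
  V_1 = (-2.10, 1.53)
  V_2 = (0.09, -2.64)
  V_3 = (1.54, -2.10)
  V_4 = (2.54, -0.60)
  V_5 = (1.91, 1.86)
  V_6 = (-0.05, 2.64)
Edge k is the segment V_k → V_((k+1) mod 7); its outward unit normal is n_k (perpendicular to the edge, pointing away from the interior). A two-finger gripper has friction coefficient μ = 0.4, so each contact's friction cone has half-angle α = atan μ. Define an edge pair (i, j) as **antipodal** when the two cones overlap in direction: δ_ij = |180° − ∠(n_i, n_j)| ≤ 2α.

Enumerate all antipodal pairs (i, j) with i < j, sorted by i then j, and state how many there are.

count = 7; pairs: (0,2), (0,3), (1,4), (1,5), (2,5), (2,6), (3,6)

α = atan 0.4 = 21.80°;  2α = 43.60°
n_0 = (-0.6745, +0.7383)
n_1 = (-0.8853, -0.4650)
n_2 = (+0.3490, -0.9371)
n_3 = (+0.8321, -0.5547)
n_4 = (+0.9687, +0.2481)
n_5 = (+0.3698, +0.9291)
n_6 = (-0.2859, +0.9583)
  (0,1): δ = 104.71°  ·
  (0,2): δ = 21.99°  ✓
  (0,3): δ = 13.90°  ✓
  (0,4): δ = 61.95°  ·
  (0,5): δ = 115.89°  ·
  (0,6): δ = 154.20°  ·
  (1,2): δ = 97.28°  ·
  (1,3): δ = 61.40°  ·
  (1,4): δ = 13.34°  ✓
  (1,5): δ = 40.59°  ✓
  (1,6): δ = 78.91°  ·
  (2,3): δ = 144.12°  ·
  (2,4): δ = 96.06°  ·
  (2,5): δ = 42.13°  ✓
  (2,6): δ = 3.81°  ✓
  (3,4): δ = 131.95°  ·
  (3,5): δ = 78.01°  ·
  (3,6): δ = 39.70°  ✓
  (4,5): δ = 126.07°  ·
  (4,6): δ = 87.75°  ·
  (5,6): δ = 141.69°  ·
antipodal pairs: 7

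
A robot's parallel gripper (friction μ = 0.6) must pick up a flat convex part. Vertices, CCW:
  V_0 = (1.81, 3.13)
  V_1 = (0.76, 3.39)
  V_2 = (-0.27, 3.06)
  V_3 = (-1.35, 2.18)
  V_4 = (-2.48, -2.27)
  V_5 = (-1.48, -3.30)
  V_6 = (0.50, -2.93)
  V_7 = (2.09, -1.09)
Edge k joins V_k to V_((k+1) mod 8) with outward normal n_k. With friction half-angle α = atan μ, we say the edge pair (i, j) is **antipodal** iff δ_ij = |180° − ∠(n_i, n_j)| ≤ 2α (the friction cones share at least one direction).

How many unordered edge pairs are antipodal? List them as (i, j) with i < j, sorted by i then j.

count = 10; pairs: (0,4), (0,5), (1,5), (1,6), (2,5), (2,6), (2,7), (3,6), (3,7), (4,7)

α = atan 0.6 = 30.96°;  2α = 61.93°
n_0 = (+0.2404, +0.9707)
n_1 = (-0.3051, +0.9523)
n_2 = (-0.6317, +0.7752)
n_3 = (-0.9692, +0.2461)
n_4 = (-0.7175, -0.6966)
n_5 = (+0.1837, -0.9830)
n_6 = (+0.7566, -0.6538)
n_7 = (+0.9978, +0.0662)
  (0,1): δ = 148.33°  ·
  (0,2): δ = 126.92°  ·
  (0,3): δ = 90.34°  ·
  (0,4): δ = 31.94°  ✓
  (0,5): δ = 24.49°  ✓
  (0,6): δ = 63.08°  ·
  (0,7): δ = 107.70°  ·
  (1,2): δ = 158.59°  ·
  (1,3): δ = 122.01°  ·
  (1,4): δ = 63.61°  ·
  (1,5): δ = 7.18°  ✓
  (1,6): δ = 31.40°  ✓
  (1,7): δ = 76.03°  ·
  (2,3): δ = 143.42°  ·
  (2,4): δ = 85.02°  ·
  (2,5): δ = 28.59°  ✓
  (2,6): δ = 10.00°  ✓
  (2,7): δ = 54.62°  ✓
  (3,4): δ = 121.60°  ·
  (3,5): δ = 65.17°  ·
  (3,6): δ = 26.58°  ✓
  (3,7): δ = 18.04°  ✓
  (4,5): δ = 123.57°  ·
  (4,6): δ = 84.98°  ·
  (4,7): δ = 40.36°  ✓
  (5,6): δ = 141.42°  ·
  (5,7): δ = 96.79°  ·
  (6,7): δ = 135.37°  ·
antipodal pairs: 10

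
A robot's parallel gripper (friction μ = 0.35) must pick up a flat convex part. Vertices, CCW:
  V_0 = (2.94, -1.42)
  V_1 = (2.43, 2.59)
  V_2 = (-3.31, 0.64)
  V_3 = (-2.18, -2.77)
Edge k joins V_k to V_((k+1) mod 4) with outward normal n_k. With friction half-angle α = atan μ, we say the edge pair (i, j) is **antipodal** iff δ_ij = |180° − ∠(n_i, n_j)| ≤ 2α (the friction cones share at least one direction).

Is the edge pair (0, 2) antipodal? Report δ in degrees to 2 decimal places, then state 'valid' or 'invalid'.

δ = 11.09°, valid

α = atan 0.35 = 19.29°;  2α = 38.58°
edge 0: e_0 = (-0.51, +4.01);  n_0 = (+0.9920, +0.1262)
edge 2: e_2 = (+1.13, -3.41);  n_2 = (-0.9492, -0.3146)
∠(n_0, n_2) = 168.91°
δ = |180° − 168.91°| = 11.09°
11.09° ≤ 2α = 38.58°  →  valid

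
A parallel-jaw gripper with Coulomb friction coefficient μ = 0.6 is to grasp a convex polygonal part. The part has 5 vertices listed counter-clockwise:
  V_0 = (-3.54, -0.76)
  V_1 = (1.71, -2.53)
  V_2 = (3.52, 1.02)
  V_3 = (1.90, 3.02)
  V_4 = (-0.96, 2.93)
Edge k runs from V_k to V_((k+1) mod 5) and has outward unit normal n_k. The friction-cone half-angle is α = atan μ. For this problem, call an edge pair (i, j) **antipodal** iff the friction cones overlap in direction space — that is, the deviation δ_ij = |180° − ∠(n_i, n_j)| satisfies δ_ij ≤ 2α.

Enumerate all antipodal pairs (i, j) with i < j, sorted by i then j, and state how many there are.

count = 4; pairs: (0,2), (0,3), (1,3), (1,4)

α = atan 0.6 = 30.96°;  2α = 61.93°
n_0 = (-0.3195, -0.9476)
n_1 = (+0.8909, -0.4542)
n_2 = (+0.7771, +0.6294)
n_3 = (-0.0315, +0.9995)
n_4 = (-0.8195, +0.5730)
  (0,1): δ = 98.38°  ·
  (0,2): δ = 32.36°  ✓
  (0,3): δ = 20.43°  ✓
  (0,4): δ = 73.67°  ·
  (1,2): δ = 113.98°  ·
  (1,3): δ = 61.18°  ✓
  (1,4): δ = 7.95°  ✓
  (2,3): δ = 127.21°  ·
  (2,4): δ = 73.97°  ·
  (3,4): δ = 126.76°  ·
antipodal pairs: 4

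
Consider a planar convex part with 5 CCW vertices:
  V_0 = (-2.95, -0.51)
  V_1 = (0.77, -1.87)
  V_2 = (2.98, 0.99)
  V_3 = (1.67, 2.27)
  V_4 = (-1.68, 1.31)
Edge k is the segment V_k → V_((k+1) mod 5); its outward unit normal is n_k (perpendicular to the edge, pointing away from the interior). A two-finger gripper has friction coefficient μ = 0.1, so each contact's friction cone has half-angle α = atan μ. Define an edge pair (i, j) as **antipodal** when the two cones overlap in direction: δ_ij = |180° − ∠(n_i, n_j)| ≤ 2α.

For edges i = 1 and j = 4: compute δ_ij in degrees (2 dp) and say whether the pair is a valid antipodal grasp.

δ = 2.79°, valid

α = atan 0.1 = 5.71°;  2α = 11.42°
edge 1: e_1 = (+2.21, +2.86);  n_1 = (+0.7913, -0.6114)
edge 4: e_4 = (-1.27, -1.82);  n_4 = (-0.8201, +0.5723)
∠(n_1, n_4) = 177.21°
δ = |180° − 177.21°| = 2.79°
2.79° ≤ 2α = 11.42°  →  valid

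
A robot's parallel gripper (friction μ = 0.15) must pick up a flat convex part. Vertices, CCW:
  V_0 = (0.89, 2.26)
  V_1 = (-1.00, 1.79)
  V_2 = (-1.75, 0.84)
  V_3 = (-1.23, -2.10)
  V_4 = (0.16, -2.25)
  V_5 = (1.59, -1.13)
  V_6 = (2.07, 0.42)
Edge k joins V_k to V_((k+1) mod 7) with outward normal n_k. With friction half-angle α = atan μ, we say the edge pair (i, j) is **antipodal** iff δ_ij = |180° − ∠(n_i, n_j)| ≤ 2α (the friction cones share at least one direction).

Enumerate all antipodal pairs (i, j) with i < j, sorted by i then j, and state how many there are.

α = atan 0.15 = 8.53°;  2α = 17.06°
n_0 = (-0.2413, +0.9704)
n_1 = (-0.7849, +0.6196)
n_2 = (-0.9847, -0.1742)
n_3 = (-0.1073, -0.9942)
n_4 = (+0.6166, -0.7873)
n_5 = (+0.9552, -0.2958)
n_6 = (+0.8418, +0.5398)
  (0,1): δ = 142.26°  ·
  (0,2): δ = 93.93°  ·
  (0,3): δ = 20.12°  ·
  (0,4): δ = 24.10°  ·
  (0,5): δ = 58.83°  ·
  (0,6): δ = 108.71°  ·
  (1,2): δ = 131.68°  ·
  (1,3): δ = 57.87°  ·
  (1,4): δ = 13.64°  ✓
  (1,5): δ = 21.08°  ·
  (1,6): δ = 70.96°  ·
  (2,3): δ = 106.19°  ·
  (2,4): δ = 61.96°  ·
  (2,5): δ = 27.24°  ·
  (2,6): δ = 22.64°  ·
  (3,4): δ = 135.77°  ·
  (3,5): δ = 101.05°  ·
  (3,6): δ = 51.17°  ·
  (4,5): δ = 145.28°  ·
  (4,6): δ = 95.40°  ·
  (5,6): δ = 130.12°  ·
antipodal pairs: 1

count = 1; pairs: (1,4)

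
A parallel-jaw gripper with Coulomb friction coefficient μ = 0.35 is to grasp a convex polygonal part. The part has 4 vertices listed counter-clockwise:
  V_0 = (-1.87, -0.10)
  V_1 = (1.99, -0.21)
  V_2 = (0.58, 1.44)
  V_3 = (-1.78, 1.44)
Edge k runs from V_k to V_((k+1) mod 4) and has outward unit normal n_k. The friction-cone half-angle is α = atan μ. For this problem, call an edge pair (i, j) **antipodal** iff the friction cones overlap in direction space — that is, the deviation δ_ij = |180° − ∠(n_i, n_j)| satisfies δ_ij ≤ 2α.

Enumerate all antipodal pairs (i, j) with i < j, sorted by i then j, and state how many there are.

count = 1; pairs: (0,2)

α = atan 0.35 = 19.29°;  2α = 38.58°
n_0 = (-0.0285, -0.9996)
n_1 = (+0.7602, +0.6497)
n_2 = (+0.0000, +1.0000)
n_3 = (-0.9983, +0.0583)
  (0,1): δ = 47.85°  ·
  (0,2): δ = 1.63°  ✓
  (0,3): δ = 88.29°  ·
  (1,2): δ = 130.52°  ·
  (1,3): δ = 43.86°  ·
  (2,3): δ = 93.34°  ·
antipodal pairs: 1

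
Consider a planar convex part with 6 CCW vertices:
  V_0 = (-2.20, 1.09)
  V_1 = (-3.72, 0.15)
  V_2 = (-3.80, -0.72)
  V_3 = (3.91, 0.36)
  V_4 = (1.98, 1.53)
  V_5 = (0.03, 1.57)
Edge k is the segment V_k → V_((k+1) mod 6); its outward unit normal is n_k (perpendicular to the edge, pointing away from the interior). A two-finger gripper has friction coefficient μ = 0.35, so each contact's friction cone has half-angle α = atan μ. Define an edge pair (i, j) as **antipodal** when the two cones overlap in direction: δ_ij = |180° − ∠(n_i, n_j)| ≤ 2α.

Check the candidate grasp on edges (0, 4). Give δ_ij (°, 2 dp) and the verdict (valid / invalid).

α = atan 0.35 = 19.29°;  2α = 38.58°
edge 0: e_0 = (-1.52, -0.94);  n_0 = (-0.5260, +0.8505)
edge 4: e_4 = (-1.95, +0.04);  n_4 = (+0.0205, +0.9998)
∠(n_0, n_4) = 32.91°
δ = |180° − 32.91°| = 147.09°
147.09° > 2α = 38.58°  →  invalid

δ = 147.09°, invalid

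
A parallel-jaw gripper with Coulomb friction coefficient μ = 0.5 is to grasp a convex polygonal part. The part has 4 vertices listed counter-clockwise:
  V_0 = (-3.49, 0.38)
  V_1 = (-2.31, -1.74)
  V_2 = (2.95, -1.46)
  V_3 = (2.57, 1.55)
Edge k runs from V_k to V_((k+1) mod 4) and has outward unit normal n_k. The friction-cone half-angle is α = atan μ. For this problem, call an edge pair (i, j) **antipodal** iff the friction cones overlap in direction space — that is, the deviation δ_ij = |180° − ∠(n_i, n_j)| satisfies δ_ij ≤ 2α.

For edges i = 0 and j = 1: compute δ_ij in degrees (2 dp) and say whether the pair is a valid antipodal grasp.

δ = 116.05°, invalid

α = atan 0.5 = 26.57°;  2α = 53.13°
edge 0: e_0 = (+1.18, -2.12);  n_0 = (-0.8738, -0.4863)
edge 1: e_1 = (+5.26, +0.28);  n_1 = (+0.0532, -0.9986)
∠(n_0, n_1) = 63.95°
δ = |180° − 63.95°| = 116.05°
116.05° > 2α = 53.13°  →  invalid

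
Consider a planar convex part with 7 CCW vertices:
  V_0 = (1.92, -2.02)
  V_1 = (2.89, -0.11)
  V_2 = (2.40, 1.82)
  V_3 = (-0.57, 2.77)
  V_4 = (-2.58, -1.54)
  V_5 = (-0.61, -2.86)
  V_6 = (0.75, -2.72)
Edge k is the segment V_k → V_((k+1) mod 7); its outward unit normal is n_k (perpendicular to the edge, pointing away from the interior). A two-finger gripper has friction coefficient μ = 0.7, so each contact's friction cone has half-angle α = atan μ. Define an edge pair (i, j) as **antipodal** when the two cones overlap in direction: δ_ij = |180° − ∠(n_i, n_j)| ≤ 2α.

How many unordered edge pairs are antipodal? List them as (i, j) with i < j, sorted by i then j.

count = 8; pairs: (0,3), (1,3), (1,4), (2,4), (2,5), (2,6), (3,5), (3,6)

α = atan 0.7 = 34.99°;  2α = 69.98°
n_0 = (+0.8916, -0.4528)
n_1 = (+0.9692, +0.2461)
n_2 = (+0.3047, +0.9525)
n_3 = (-0.9063, +0.4227)
n_4 = (-0.5566, -0.8308)
n_5 = (+0.1024, -0.9947)
n_6 = (+0.5134, -0.8581)
  (0,1): δ = 138.83°  ·
  (0,2): δ = 80.81°  ·
  (0,3): δ = 1.92°  ✓
  (0,4): δ = 83.10°  ·
  (0,5): δ = 122.80°  ·
  (0,6): δ = 147.82°  ·
  (1,2): δ = 121.98°  ·
  (1,3): δ = 39.25°  ✓
  (1,4): δ = 41.93°  ✓
  (1,5): δ = 81.63°  ·
  (1,6): δ = 106.65°  ·
  (2,3): δ = 97.26°  ·
  (2,4): δ = 16.09°  ✓
  (2,5): δ = 23.62°  ✓
  (2,6): δ = 48.63°  ✓
  (3,4): δ = 98.82°  ·
  (3,5): δ = 59.12°  ✓
  (3,6): δ = 34.11°  ✓
  (4,5): δ = 140.30°  ·
  (4,6): δ = 115.28°  ·
  (5,6): δ = 154.99°  ·
antipodal pairs: 8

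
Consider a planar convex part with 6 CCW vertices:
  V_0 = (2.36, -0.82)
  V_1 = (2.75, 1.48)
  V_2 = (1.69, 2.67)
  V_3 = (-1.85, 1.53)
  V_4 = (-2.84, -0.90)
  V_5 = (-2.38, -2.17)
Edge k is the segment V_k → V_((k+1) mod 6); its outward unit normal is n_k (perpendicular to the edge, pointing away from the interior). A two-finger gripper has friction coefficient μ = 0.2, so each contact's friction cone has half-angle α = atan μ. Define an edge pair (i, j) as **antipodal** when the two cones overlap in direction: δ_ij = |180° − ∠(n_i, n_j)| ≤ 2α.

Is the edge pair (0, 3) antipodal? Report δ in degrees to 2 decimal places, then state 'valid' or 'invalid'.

δ = 12.54°, valid

α = atan 0.2 = 11.31°;  2α = 22.62°
edge 0: e_0 = (+0.39, +2.30);  n_0 = (+0.9859, -0.1672)
edge 3: e_3 = (-0.99, -2.43);  n_3 = (-0.9261, +0.3773)
∠(n_0, n_3) = 167.46°
δ = |180° − 167.46°| = 12.54°
12.54° ≤ 2α = 22.62°  →  valid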